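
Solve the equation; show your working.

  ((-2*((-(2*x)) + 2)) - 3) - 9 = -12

Step 1. [((-2*((-(2*x)) + 2)) - 3) - 9 = -12] the outer -9 inverts by adding 9. So sub: (-2*((-(2*x)) + 2)) - 3 = -3.
Step 2. [(-2*((-(2*x)) + 2)) - 3 = -3] peel the -3: add 3 from each side, so sub: -2*((-(2*x)) + 2) = 0.
Step 3. [-2*((-(2*x)) + 2) = 0] divide by the outer -2, so div: (-(2*x)) + 2 = 0.
Step 4. [(-(2*x)) + 2 = 0] the outer +2 inverts by subtracting 2, so sub: -(2*x) = -2.
Step 5. [-(2*x) = -2] leading − — multiply by −1. So neg: 2*x = 2.
Step 6. [2*x = 2] 2·(inner) — divide through by 2 ⇒ div: x = 1.

Answer: x ∈ {1}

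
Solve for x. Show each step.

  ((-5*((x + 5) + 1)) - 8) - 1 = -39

Step 1. [((-5*((x + 5) + 1)) - 8) - 1 = -39] 1 comes off first (add 1) ⇒ sub: (-5*((x + 5) + 1)) - 8 = -38.
Step 2. [(-5*((x + 5) + 1)) - 8 = -38] 8 comes off first (add 8) ⇒ sub: -5*((x + 5) + 1) = -30.
Step 3. [-5*((x + 5) + 1) = -30] divide by the outer -5. So div: (x + 5) + 1 = 6.
Step 4. [(x + 5) + 1 = 6] the outer +1 inverts by subtracting 1 ⇒ sub: x + 5 = 5.
Step 5. [x + 5 = 5] 5 comes off first (subtract 5), so sub: x = 0.

Answer: x ∈ {0}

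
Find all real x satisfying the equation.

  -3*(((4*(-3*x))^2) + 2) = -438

Step 1. [-3*(((4*(-3*x))^2) + 2) = -438] -3 out front; divide by -3. So div: ((4*(-3*x))^2) + 2 = 146.
Step 2. [((4*(-3*x))^2) + 2 = 146] +2 is outermost — subtract 2 both sides ⇒ sub: (4*(-3*x))^2 = 144.
Step 3. [(4*(-3*x))^2 = 144] 144 ≥ 0, LHS is (·)² — take ±√, so sqrt: 4*(-3*x) = 12 or -12.
Step 4. [4*(-3*x) = 12 or -12] 4 out front; divide by 4 ⇒ div: -3*x = 3 or -3.
Step 5. [-3*x = 3 or -3] -3·(inner) — divide through by -3 ⇒ div: x = -1 or 1.

Answer: x ∈ {-1, 1}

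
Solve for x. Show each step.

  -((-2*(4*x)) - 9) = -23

Step 1. [-((-2*(4*x)) - 9) = -23] LHS negated; negate both sides ⇒ neg: (-2*(4*x)) - 9 = 23.
Step 2. [(-2*(4*x)) - 9 = 23] -9 is outermost — add 9 both sides ⇒ sub: -2*(4*x) = 32.
Step 3. [-2*(4*x) = 32] -2 out front; divide by -2, so div: 4*x = -16.
Step 4. [4*x = -16] divide by the outer 4, so div: x = -4.

Answer: x ∈ {-4}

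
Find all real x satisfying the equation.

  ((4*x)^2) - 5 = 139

Step 1. [((4*x)^2) - 5 = 139] 5 comes off first (add 5) ⇒ sub: (4*x)^2 = 144.
Step 2. [(4*x)^2 = 144] √ both sides: 144 ≥ 0 gives two branches ⇒ sqrt: 4*x = 12 or -12.
Step 3. [4*x = 12 or -12] divide by the outer 4 ⇒ div: x = 3 or -3.

Answer: x ∈ {-3, 3}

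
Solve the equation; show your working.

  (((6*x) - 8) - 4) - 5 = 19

Step 1. [(((6*x) - 8) - 4) - 5 = 19] the outer -5 inverts by adding 5 ⇒ sub: ((6*x) - 8) - 4 = 24.
Step 2. [((6*x) - 8) - 4 = 24] -4 is outermost — add 4 both sides, so sub: (6*x) - 8 = 28.
Step 3. [(6*x) - 8 = 28] -8 is outermost — add 8 both sides. So sub: 6*x = 36.
Step 4. [6*x = 36] leading coefficient 6: divide by 6 ⇒ div: x = 6.

Answer: x ∈ {6}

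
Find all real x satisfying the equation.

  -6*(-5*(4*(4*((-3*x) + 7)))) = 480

Step 1. [-6*(-5*(4*(4*((-3*x) + 7)))) = 480] -6 out front; divide by -6. So div: -5*(4*(4*((-3*x) + 7))) = -80.
Step 2. [-5*(4*(4*((-3*x) + 7))) = -80] -5·(inner) — divide through by -5. So div: 4*(4*((-3*x) + 7)) = 16.
Step 3. [4*(4*((-3*x) + 7)) = 16] LHS = 4·(…); ÷4 both sides, so div: 4*((-3*x) + 7) = 4.
Step 4. [4*((-3*x) + 7) = 4] leading coefficient 4: divide by 4 ⇒ div: (-3*x) + 7 = 1.
Step 5. [(-3*x) + 7 = 1] +7 is outermost — subtract 7 both sides ⇒ sub: -3*x = -6.
Step 6. [-3*x = -6] -3·(inner) — divide through by -3. So div: x = 2.

Answer: x ∈ {2}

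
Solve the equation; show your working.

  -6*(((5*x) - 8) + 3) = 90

Step 1. [-6*(((5*x) - 8) + 3) = 90] LHS = -6·(…); ÷-6 both sides ⇒ div: ((5*x) - 8) + 3 = -15.
Step 2. [((5*x) - 8) + 3 = -15] subtract 3: x sits inside (… + 3) ⇒ sub: (5*x) - 8 = -18.
Step 3. [(5*x) - 8 = -18] 8 comes off first (add 8). So sub: 5*x = -10.
Step 4. [5*x = -10] 5·(inner) — divide through by 5, so div: x = -2.

Answer: x ∈ {-2}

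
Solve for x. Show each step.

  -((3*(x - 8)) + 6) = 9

Step 1. [-((3*(x - 8)) + 6) = 9] LHS negated; negate both sides ⇒ neg: (3*(x - 8)) + 6 = -9.
Step 2. [(3*(x - 8)) + 6 = -9] peel the +6: subtract 6 from each side. So sub: 3*(x - 8) = -15.
Step 3. [3*(x - 8) = -15] 3 out front; divide by 3, so div: x - 8 = -5.
Step 4. [x - 8 = -5] 8 comes off first (add 8). So sub: x = 3.

Answer: x ∈ {3}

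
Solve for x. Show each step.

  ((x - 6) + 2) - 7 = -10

Step 1. [((x - 6) + 2) - 7 = -10] 7 comes off first (add 7), so sub: (x - 6) + 2 = -3.
Step 2. [(x - 6) + 2 = -3] 2 comes off first (subtract 2), so sub: x - 6 = -5.
Step 3. [x - 6 = -5] peel the -6: add 6 from each side. So sub: x = 1.

Answer: x ∈ {1}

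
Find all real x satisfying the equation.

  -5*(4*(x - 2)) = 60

Step 1. [-5*(4*(x - 2)) = 60] -5·(inner) — divide through by -5 ⇒ div: 4*(x - 2) = -12.
Step 2. [4*(x - 2) = -12] leading coefficient 4: divide by 4. So div: x - 2 = -3.
Step 3. [x - 2 = -3] the outer -2 inverts by adding 2, so sub: x = -1.

Answer: x ∈ {-1}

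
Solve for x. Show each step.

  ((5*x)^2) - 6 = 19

Step 1. [((5*x)^2) - 6 = 19] add 6: x sits inside (… - 6) ⇒ sub: (5*x)^2 = 25.
Step 2. [(5*x)^2 = 25] √ both sides: 25 ≥ 0 gives two branches. So sqrt: 5*x = 5 or -5.
Step 3. [5*x = 5 or -5] divide by the outer 5. So div: x = 1 or -1.

Answer: x ∈ {-1, 1}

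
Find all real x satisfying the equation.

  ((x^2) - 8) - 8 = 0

Step 1. [((x^2) - 8) - 8 = 0] peel the -8: add 8 from each side, so sub: (x^2) - 8 = 8.
Step 2. [(x^2) - 8 = 8] -8 is outermost — add 8 both sides, so sub: x^2 = 16.
Step 3. [x^2 = 16] √ both sides: 16 ≥ 0 gives two branches, so sqrt: x = 4 or -4.

Answer: x ∈ {-4, 4}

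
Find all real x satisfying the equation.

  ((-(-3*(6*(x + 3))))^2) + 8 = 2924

Step 1. [((-(-3*(6*(x + 3))))^2) + 8 = 2924] +8 is outermost — subtract 8 both sides. So sub: (-(-3*(6*(x + 3))))^2 = 2916.
Step 2. [(-(-3*(6*(x + 3))))^2 = 2916] 2916 ≥ 0, LHS is (·)² — take ±√. So sqrt: -(-3*(6*(x + 3))) = 54 or -54.
Step 3. [-(-3*(6*(x + 3))) = 54 or -54] LHS negated; negate both sides ⇒ neg: -3*(6*(x + 3)) = -54 or 54.
Step 4. [-3*(6*(x + 3)) = -54 or 54] leading coefficient -3: divide by -3, so div: 6*(x + 3) = 18 or -18.
Step 5. [6*(x + 3) = 18 or -18] divide by the outer 6. So div: x + 3 = 3 or -3.
Step 6. [x + 3 = 3 or -3] subtract 3: x sits inside (… + 3) ⇒ sub: x = 0 or -6.

Answer: x ∈ {-6, 0}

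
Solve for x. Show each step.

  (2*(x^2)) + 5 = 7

Step 1. [(2*(x^2)) + 5 = 7] subtract 5: x sits inside (… + 5), so sub: 2*(x^2) = 2.
Step 2. [2*(x^2) = 2] 2 out front; divide by 2. So div: x^2 = 1.
Step 3. [x^2 = 1] √ both sides: 1 ≥ 0 gives two branches ⇒ sqrt: x = 1 or -1.

Answer: x ∈ {-1, 1}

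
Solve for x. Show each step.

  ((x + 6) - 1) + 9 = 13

Step 1. [((x + 6) - 1) + 9 = 13] +9 is outermost — subtract 9 both sides ⇒ sub: (x + 6) - 1 = 4.
Step 2. [(x + 6) - 1 = 4] add 1: x sits inside (… - 1). So sub: x + 6 = 5.
Step 3. [x + 6 = 5] the outer +6 inverts by subtracting 6, so sub: x = -1.

Answer: x ∈ {-1}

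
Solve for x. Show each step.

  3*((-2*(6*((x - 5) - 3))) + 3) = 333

Step 1. [3*((-2*(6*((x - 5) - 3))) + 3) = 333] 3 out front; divide by 3, so div: (-2*(6*((x - 5) - 3))) + 3 = 111.
Step 2. [(-2*(6*((x - 5) - 3))) + 3 = 111] subtract 3: x sits inside (… + 3). So sub: -2*(6*((x - 5) - 3)) = 108.
Step 3. [-2*(6*((x - 5) - 3)) = 108] -2·(inner) — divide through by -2. So div: 6*((x - 5) - 3) = -54.
Step 4. [6*((x - 5) - 3) = -54] LHS = 6·(…); ÷6 both sides. So div: (x - 5) - 3 = -9.
Step 5. [(x - 5) - 3 = -9] peel the -3: add 3 from each side, so sub: x - 5 = -6.
Step 6. [x - 5 = -6] the outer -5 inverts by adding 5 ⇒ sub: x = -1.

Answer: x ∈ {-1}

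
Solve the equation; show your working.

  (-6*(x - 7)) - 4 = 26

Step 1. [(-6*(x - 7)) - 4 = 26] -4 is outermost — add 4 both sides ⇒ sub: -6*(x - 7) = 30.
Step 2. [-6*(x - 7) = 30] leading coefficient -6: divide by -6, so div: x - 7 = -5.
Step 3. [x - 7 = -5] add 7: x sits inside (… - 7). So sub: x = 2.

Answer: x ∈ {2}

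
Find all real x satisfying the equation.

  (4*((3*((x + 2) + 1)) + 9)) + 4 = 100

Step 1. [(4*((3*((x + 2) + 1)) + 9)) + 4 = 100] subtract 4: x sits inside (… + 4), so sub: 4*((3*((x + 2) + 1)) + 9) = 96.
Step 2. [4*((3*((x + 2) + 1)) + 9) = 96] divide by the outer 4, so div: (3*((x + 2) + 1)) + 9 = 24.
Step 3. [(3*((x + 2) + 1)) + 9 = 24] peel the +9: subtract 9 from each side ⇒ sub: 3*((x + 2) + 1) = 15.
Step 4. [3*((x + 2) + 1) = 15] leading coefficient 3: divide by 3. So div: (x + 2) + 1 = 5.
Step 5. [(x + 2) + 1 = 5] the outer +1 inverts by subtracting 1, so sub: x + 2 = 4.
Step 6. [x + 2 = 4] +2 is outermost — subtract 2 both sides, so sub: x = 2.

Answer: x ∈ {2}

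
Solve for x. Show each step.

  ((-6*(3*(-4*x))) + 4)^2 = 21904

Step 1. [((-6*(3*(-4*x))) + 4)^2 = 21904] 21904 ≥ 0, LHS is (·)² — take ±√, so sqrt: (-6*(3*(-4*x))) + 4 = 148 or -148.
Step 2. [(-6*(3*(-4*x))) + 4 = 148 or -148] +4 is outermost — subtract 4 both sides ⇒ sub: -6*(3*(-4*x)) = 144 or -152.
Step 3. [-6*(3*(-4*x)) = 144 or -152] LHS = -6·(…); ÷-6 both sides. So div: 3*(-4*x) = -24 or 76/3.
Step 4. [3*(-4*x) = -24 or 76/3] LHS = 3·(…); ÷3 both sides. So div: -4*x = -8 or 76/9.
Step 5. [-4*x = -8 or 76/9] -4·(inner) — divide through by -4. So div: x = 2 or -19/9.

Answer: x ∈ {-19/9, 2}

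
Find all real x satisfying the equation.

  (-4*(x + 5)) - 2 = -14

Step 1. [(-4*(x + 5)) - 2 = -14] -2 is outermost — add 2 both sides. So sub: -4*(x + 5) = -12.
Step 2. [-4*(x + 5) = -12] LHS = -4·(…); ÷-4 both sides ⇒ div: x + 5 = 3.
Step 3. [x + 5 = 3] subtract 5: x sits inside (… + 5) ⇒ sub: x = -2.

Answer: x ∈ {-2}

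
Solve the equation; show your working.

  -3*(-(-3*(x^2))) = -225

Step 1. [-3*(-(-3*(x^2))) = -225] divide by the outer -3 ⇒ div: -(-3*(x^2)) = 75.
Step 2. [-(-3*(x^2)) = 75] flip signs both sides ⇒ neg: -3*(x^2) = -75.
Step 3. [-3*(x^2) = -75] -3·(inner) — divide through by -3, so div: x^2 = 25.
Step 4. [x^2 = 25] √ both sides: 25 ≥ 0 gives two branches. So sqrt: x = 5 or -5.

Answer: x ∈ {-5, 5}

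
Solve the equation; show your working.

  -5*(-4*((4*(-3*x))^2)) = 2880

Step 1. [-5*(-4*((4*(-3*x))^2)) = 2880] LHS = -5·(…); ÷-5 both sides. So div: -4*((4*(-3*x))^2) = -576.
Step 2. [-4*((4*(-3*x))^2) = -576] LHS = -4·(…); ÷-4 both sides. So div: (4*(-3*x))^2 = 144.
Step 3. [(4*(-3*x))^2 = 144] 144 ≥ 0, LHS is (·)² — take ±√. So sqrt: 4*(-3*x) = 12 or -12.
Step 4. [4*(-3*x) = 12 or -12] 4 out front; divide by 4 ⇒ div: -3*x = 3 or -3.
Step 5. [-3*x = 3 or -3] -3·(inner) — divide through by -3 ⇒ div: x = -1 or 1.

Answer: x ∈ {-1, 1}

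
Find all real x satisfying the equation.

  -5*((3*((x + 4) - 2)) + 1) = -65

Step 1. [-5*((3*((x + 4) - 2)) + 1) = -65] leading coefficient -5: divide by -5. So div: (3*((x + 4) - 2)) + 1 = 13.
Step 2. [(3*((x + 4) - 2)) + 1 = 13] the outer +1 inverts by subtracting 1. So sub: 3*((x + 4) - 2) = 12.
Step 3. [3*((x + 4) - 2) = 12] 3·(inner) — divide through by 3. So div: (x + 4) - 2 = 4.
Step 4. [(x + 4) - 2 = 4] the outer -2 inverts by adding 2. So sub: x + 4 = 6.
Step 5. [x + 4 = 6] 4 comes off first (subtract 4). So sub: x = 2.

Answer: x ∈ {2}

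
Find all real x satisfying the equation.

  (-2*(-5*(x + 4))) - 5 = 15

Step 1. [(-2*(-5*(x + 4))) - 5 = 15] -5 is outermost — add 5 both sides. So sub: -2*(-5*(x + 4)) = 20.
Step 2. [-2*(-5*(x + 4)) = 20] -2·(inner) — divide through by -2, so div: -5*(x + 4) = -10.
Step 3. [-5*(x + 4) = -10] -5·(inner) — divide through by -5. So div: x + 4 = 2.
Step 4. [x + 4 = 2] 4 comes off first (subtract 4) ⇒ sub: x = -2.

Answer: x ∈ {-2}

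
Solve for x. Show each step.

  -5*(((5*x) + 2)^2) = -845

Step 1. [-5*(((5*x) + 2)^2) = -845] -5·(inner) — divide through by -5. So div: ((5*x) + 2)^2 = 169.
Step 2. [((5*x) + 2)^2 = 169] LHS squared, RHS 169 ≥ 0: apply √ (±). So sqrt: (5*x) + 2 = 13 or -13.
Step 3. [(5*x) + 2 = 13 or -13] peel the +2: subtract 2 from each side ⇒ sub: 5*x = 11 or -15.
Step 4. [5*x = 11 or -15] 5·(inner) — divide through by 5 ⇒ div: x = 11/5 or -3.

Answer: x ∈ {-3, 11/5}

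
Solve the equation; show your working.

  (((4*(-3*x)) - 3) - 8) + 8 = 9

Step 1. [(((4*(-3*x)) - 3) - 8) + 8 = 9] the outer +8 inverts by subtracting 8, so sub: ((4*(-3*x)) - 3) - 8 = 1.
Step 2. [((4*(-3*x)) - 3) - 8 = 1] peel the -8: add 8 from each side ⇒ sub: (4*(-3*x)) - 3 = 9.
Step 3. [(4*(-3*x)) - 3 = 9] 3 comes off first (add 3) ⇒ sub: 4*(-3*x) = 12.
Step 4. [4*(-3*x) = 12] 4 out front; divide by 4. So div: -3*x = 3.
Step 5. [-3*x = 3] -3 out front; divide by -3, so div: x = -1.

Answer: x ∈ {-1}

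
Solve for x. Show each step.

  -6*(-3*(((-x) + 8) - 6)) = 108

Step 1. [-6*(-3*(((-x) + 8) - 6)) = 108] divide by the outer -6, so div: -3*(((-x) + 8) - 6) = -18.
Step 2. [-3*(((-x) + 8) - 6) = -18] -3·(inner) — divide through by -3 ⇒ div: ((-x) + 8) - 6 = 6.
Step 3. [((-x) + 8) - 6 = 6] add 6: x sits inside (… - 6), so sub: (-x) + 8 = 12.
Step 4. [(-x) + 8 = 12] the outer +8 inverts by subtracting 8. So sub: -x = 4.
Step 5. [-x = 4] leading − — multiply by −1, so neg: x = -4.

Answer: x ∈ {-4}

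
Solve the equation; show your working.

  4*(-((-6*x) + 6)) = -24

Step 1. [4*(-((-6*x) + 6)) = -24] LHS = 4·(…); ÷4 both sides. So div: -((-6*x) + 6) = -6.
Step 2. [-((-6*x) + 6) = -6] leading − — multiply by −1, so neg: (-6*x) + 6 = 6.
Step 3. [(-6*x) + 6 = 6] -6 divides every term; factor it out. So factor: x - 1 = -1.
Step 4. [x - 1 = -1] the outer -1 inverts by adding 1. So sub: x = 0.

Answer: x ∈ {0}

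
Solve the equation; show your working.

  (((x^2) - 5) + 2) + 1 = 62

Step 1. [(((x^2) - 5) + 2) + 1 = 62] +1 is outermost — subtract 1 both sides. So sub: ((x^2) - 5) + 2 = 61.
Step 2. [((x^2) - 5) + 2 = 61] peel the +2: subtract 2 from each side ⇒ sub: (x^2) - 5 = 59.
Step 3. [(x^2) - 5 = 59] peel the -5: add 5 from each side ⇒ sub: x^2 = 64.
Step 4. [x^2 = 64] 64 ≥ 0, LHS is (·)² — take ±√. So sqrt: x = 8 or -8.

Answer: x ∈ {-8, 8}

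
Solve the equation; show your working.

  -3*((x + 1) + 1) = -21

Step 1. [-3*((x + 1) + 1) = -21] -3 out front; divide by -3. So div: (x + 1) + 1 = 7.
Step 2. [(x + 1) + 1 = 7] the outer +1 inverts by subtracting 1, so sub: x + 1 = 6.
Step 3. [x + 1 = 6] the outer +1 inverts by subtracting 1. So sub: x = 5.

Answer: x ∈ {5}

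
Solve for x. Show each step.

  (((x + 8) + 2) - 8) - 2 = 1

Step 1. [(((x + 8) + 2) - 8) - 2 = 1] 2 comes off first (add 2). So sub: ((x + 8) + 2) - 8 = 3.
Step 2. [((x + 8) + 2) - 8 = 3] -8 is outermost — add 8 both sides. So sub: (x + 8) + 2 = 11.
Step 3. [(x + 8) + 2 = 11] subtract 2: x sits inside (… + 2) ⇒ sub: x + 8 = 9.
Step 4. [x + 8 = 9] peel the +8: subtract 8 from each side, so sub: x = 1.

Answer: x ∈ {1}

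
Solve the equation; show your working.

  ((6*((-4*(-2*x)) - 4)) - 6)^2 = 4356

Step 1. [((6*((-4*(-2*x)) - 4)) - 6)^2 = 4356] LHS squared, RHS 4356 ≥ 0: apply √ (±). So sqrt: (6*((-4*(-2*x)) - 4)) - 6 = 66 or -66.
Step 2. [(6*((-4*(-2*x)) - 4)) - 6 = 66 or -66] common factor 6 (LHS and 66 or -66) — divide through. So factor: ((-4*(-2*x)) - 4) - 1 = 11 or -11.
Step 3. [((-4*(-2*x)) - 4) - 1 = 11 or -11] 1 comes off first (add 1). So sub: (-4*(-2*x)) - 4 = 12 or -10.
Step 4. [(-4*(-2*x)) - 4 = 12 or -10] add 4: x sits inside (… - 4), so sub: -4*(-2*x) = 16 or -6.
Step 5. [-4*(-2*x) = 16 or -6] divide by the outer -4. So div: -2*x = -4 or 3/2.
Step 6. [-2*x = -4 or 3/2] -2·(inner) — divide through by -2, so div: x = 2 or -3/4.

Answer: x ∈ {-3/4, 2}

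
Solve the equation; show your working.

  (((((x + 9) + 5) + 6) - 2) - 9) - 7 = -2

Step 1. [(((((x + 9) + 5) + 6) - 2) - 9) - 7 = -2] 7 comes off first (add 7), so sub: ((((x + 9) + 5) + 6) - 2) - 9 = 5.
Step 2. [((((x + 9) + 5) + 6) - 2) - 9 = 5] -9 is outermost — add 9 both sides ⇒ sub: (((x + 9) + 5) + 6) - 2 = 14.
Step 3. [(((x + 9) + 5) + 6) - 2 = 14] add 2: x sits inside (… - 2), so sub: ((x + 9) + 5) + 6 = 16.
Step 4. [((x + 9) + 5) + 6 = 16] peel the +6: subtract 6 from each side. So sub: (x + 9) + 5 = 10.
Step 5. [(x + 9) + 5 = 10] the outer +5 inverts by subtracting 5. So sub: x + 9 = 5.
Step 6. [x + 9 = 5] +9 is outermost — subtract 9 both sides, so sub: x = -4.

Answer: x ∈ {-4}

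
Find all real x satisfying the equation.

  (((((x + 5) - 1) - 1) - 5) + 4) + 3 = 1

Step 1. [(((((x + 5) - 1) - 1) - 5) + 4) + 3 = 1] 3 comes off first (subtract 3) ⇒ sub: ((((x + 5) - 1) - 1) - 5) + 4 = -2.
Step 2. [((((x + 5) - 1) - 1) - 5) + 4 = -2] the outer +4 inverts by subtracting 4. So sub: (((x + 5) - 1) - 1) - 5 = -6.
Step 3. [(((x + 5) - 1) - 1) - 5 = -6] add 5: x sits inside (… - 5). So sub: ((x + 5) - 1) - 1 = -1.
Step 4. [((x + 5) - 1) - 1 = -1] the outer -1 inverts by adding 1, so sub: (x + 5) - 1 = 0.
Step 5. [(x + 5) - 1 = 0] the outer -1 inverts by adding 1. So sub: x + 5 = 1.
Step 6. [x + 5 = 1] peel the +5: subtract 5 from each side, so sub: x = -4.

Answer: x ∈ {-4}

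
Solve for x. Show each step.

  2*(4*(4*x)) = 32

Step 1. [2*(4*(4*x)) = 32] 2 out front; divide by 2 ⇒ div: 4*(4*x) = 16.
Step 2. [4*(4*x) = 16] leading coefficient 4: divide by 4. So div: 4*x = 4.
Step 3. [4*x = 4] divide by the outer 4 ⇒ div: x = 1.

Answer: x ∈ {1}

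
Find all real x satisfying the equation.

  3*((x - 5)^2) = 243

Step 1. [3*((x - 5)^2) = 243] divide by the outer 3 ⇒ div: (x - 5)^2 = 81.
Step 2. [(x - 5)^2 = 81] 81 ≥ 0, LHS is (·)² — take ±√. So sqrt: x - 5 = 9 or -9.
Step 3. [x - 5 = 9 or -9] -5 is outermost — add 5 both sides, so sub: x = 14 or -4.

Answer: x ∈ {-4, 14}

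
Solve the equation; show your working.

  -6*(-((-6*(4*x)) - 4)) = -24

Step 1. [-6*(-((-6*(4*x)) - 4)) = -24] divide by the outer -6 ⇒ div: -((-6*(4*x)) - 4) = 4.
Step 2. [-((-6*(4*x)) - 4) = 4] LHS negated; negate both sides, so neg: (-6*(4*x)) - 4 = -4.
Step 3. [(-6*(4*x)) - 4 = -4] the outer -4 inverts by adding 4 ⇒ sub: -6*(4*x) = 0.
Step 4. [-6*(4*x) = 0] divide by the outer -6, so div: 4*x = 0.
Step 5. [4*x = 0] 4 out front; divide by 4 ⇒ div: x = 0.

Answer: x ∈ {0}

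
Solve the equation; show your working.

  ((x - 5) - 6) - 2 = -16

Step 1. [((x - 5) - 6) - 2 = -16] -2 is outermost — add 2 both sides ⇒ sub: (x - 5) - 6 = -14.
Step 2. [(x - 5) - 6 = -14] the outer -6 inverts by adding 6, so sub: x - 5 = -8.
Step 3. [x - 5 = -8] the outer -5 inverts by adding 5. So sub: x = -3.

Answer: x ∈ {-3}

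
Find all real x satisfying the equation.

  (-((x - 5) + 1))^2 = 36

Step 1. [(-((x - 5) + 1))^2 = 36] √ both sides: 36 ≥ 0 gives two branches, so sqrt: -((x - 5) + 1) = 6 or -6.
Step 2. [-((x - 5) + 1) = 6 or -6] flip signs both sides, so neg: (x - 5) + 1 = -6 or 6.
Step 3. [(x - 5) + 1 = -6 or 6] the outer +1 inverts by subtracting 1. So sub: x - 5 = -7 or 5.
Step 4. [x - 5 = -7 or 5] 5 comes off first (add 5), so sub: x = -2 or 10.

Answer: x ∈ {-2, 10}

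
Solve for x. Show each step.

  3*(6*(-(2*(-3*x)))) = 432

Step 1. [3*(6*(-(2*(-3*x)))) = 432] LHS = 3·(…); ÷3 both sides, so div: 6*(-(2*(-3*x))) = 144.
Step 2. [6*(-(2*(-3*x))) = 144] 6 out front; divide by 6 ⇒ div: -(2*(-3*x)) = 24.
Step 3. [-(2*(-3*x)) = 24] leading − — multiply by −1, so neg: 2*(-3*x) = -24.
Step 4. [2*(-3*x) = -24] 2 out front; divide by 2. So div: -3*x = -12.
Step 5. [-3*x = -12] -3·(inner) — divide through by -3 ⇒ div: x = 4.

Answer: x ∈ {4}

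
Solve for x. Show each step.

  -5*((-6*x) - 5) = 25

Step 1. [-5*((-6*x) - 5) = 25] -5 out front; divide by -5. So div: (-6*x) - 5 = -5.
Step 2. [(-6*x) - 5 = -5] -5 is outermost — add 5 both sides. So sub: -6*x = 0.
Step 3. [-6*x = 0] divide by the outer -6. So div: x = 0.

Answer: x ∈ {0}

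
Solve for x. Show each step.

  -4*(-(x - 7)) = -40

Step 1. [-4*(-(x - 7)) = -40] LHS = -4·(…); ÷-4 both sides ⇒ div: -(x - 7) = 10.
Step 2. [-(x - 7) = 10] leading − — multiply by −1. So neg: x - 7 = -10.
Step 3. [x - 7 = -10] peel the -7: add 7 from each side ⇒ sub: x = -3.

Answer: x ∈ {-3}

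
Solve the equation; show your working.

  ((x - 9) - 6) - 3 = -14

Step 1. [((x - 9) - 6) - 3 = -14] the outer -3 inverts by adding 3, so sub: (x - 9) - 6 = -11.
Step 2. [(x - 9) - 6 = -11] peel the -6: add 6 from each side ⇒ sub: x - 9 = -5.
Step 3. [x - 9 = -5] peel the -9: add 9 from each side. So sub: x = 4.

Answer: x ∈ {4}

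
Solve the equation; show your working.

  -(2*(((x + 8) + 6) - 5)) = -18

Step 1. [-(2*(((x + 8) + 6) - 5)) = -18] LHS negated; negate both sides, so neg: 2*(((x + 8) + 6) - 5) = 18.
Step 2. [2*(((x + 8) + 6) - 5) = 18] divide by the outer 2, so div: ((x + 8) + 6) - 5 = 9.
Step 3. [((x + 8) + 6) - 5 = 9] -5 is outermost — add 5 both sides. So sub: (x + 8) + 6 = 14.
Step 4. [(x + 8) + 6 = 14] peel the +6: subtract 6 from each side, so sub: x + 8 = 8.
Step 5. [x + 8 = 8] the outer +8 inverts by subtracting 8. So sub: x = 0.

Answer: x ∈ {0}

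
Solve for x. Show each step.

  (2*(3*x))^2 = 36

Step 1. [(2*(3*x))^2 = 36] LHS squared, RHS 36 ≥ 0: apply √ (±), so sqrt: 2*(3*x) = 6 or -6.
Step 2. [2*(3*x) = 6 or -6] 2·(inner) — divide through by 2, so div: 3*x = 3 or -3.
Step 3. [3*x = 3 or -3] 3 out front; divide by 3, so div: x = 1 or -1.

Answer: x ∈ {-1, 1}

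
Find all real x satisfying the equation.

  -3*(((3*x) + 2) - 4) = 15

Step 1. [-3*(((3*x) + 2) - 4) = 15] LHS = -3·(…); ÷-3 both sides, so div: ((3*x) + 2) - 4 = -5.
Step 2. [((3*x) + 2) - 4 = -5] peel the -4: add 4 from each side, so sub: (3*x) + 2 = -1.
Step 3. [(3*x) + 2 = -1] peel the +2: subtract 2 from each side. So sub: 3*x = -3.
Step 4. [3*x = -3] 3·(inner) — divide through by 3. So div: x = -1.

Answer: x ∈ {-1}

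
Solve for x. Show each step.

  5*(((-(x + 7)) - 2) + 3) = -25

Step 1. [5*(((-(x + 7)) - 2) + 3) = -25] leading coefficient 5: divide by 5. So div: ((-(x + 7)) - 2) + 3 = -5.
Step 2. [((-(x + 7)) - 2) + 3 = -5] 3 comes off first (subtract 3), so sub: (-(x + 7)) - 2 = -8.
Step 3. [(-(x + 7)) - 2 = -8] 2 comes off first (add 2), so sub: -(x + 7) = -6.
Step 4. [-(x + 7) = -6] LHS negated; negate both sides. So neg: x + 7 = 6.
Step 5. [x + 7 = 6] peel the +7: subtract 7 from each side. So sub: x = -1.

Answer: x ∈ {-1}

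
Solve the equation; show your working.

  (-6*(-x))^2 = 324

Step 1. [(-6*(-x))^2 = 324] √ both sides: 324 ≥ 0 gives two branches ⇒ sqrt: -6*(-x) = 18 or -18.
Step 2. [-6*(-x) = 18 or -18] -6·(inner) — divide through by -6. So div: -x = -3 or 3.
Step 3. [-x = -3 or 3] leading − — multiply by −1 ⇒ neg: x = 3 or -3.

Answer: x ∈ {-3, 3}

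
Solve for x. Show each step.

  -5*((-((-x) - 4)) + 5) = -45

Step 1. [-5*((-((-x) - 4)) + 5) = -45] -5·(inner) — divide through by -5. So div: (-((-x) - 4)) + 5 = 9.
Step 2. [(-((-x) - 4)) + 5 = 9] peel the +5: subtract 5 from each side, so sub: -((-x) - 4) = 4.
Step 3. [-((-x) - 4) = 4] leading − — multiply by −1 ⇒ neg: (-x) - 4 = -4.
Step 4. [(-x) - 4 = -4] 4 comes off first (add 4). So sub: -x = 0.
Step 5. [-x = 0] leading − — multiply by −1. So neg: x = 0.

Answer: x ∈ {0}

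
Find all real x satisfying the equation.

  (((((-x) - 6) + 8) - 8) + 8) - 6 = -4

Step 1. [(((((-x) - 6) + 8) - 8) + 8) - 6 = -4] add 6: x sits inside (… - 6), so sub: ((((-x) - 6) + 8) - 8) + 8 = 2.
Step 2. [((((-x) - 6) + 8) - 8) + 8 = 2] peel the +8: subtract 8 from each side. So sub: (((-x) - 6) + 8) - 8 = -6.
Step 3. [(((-x) - 6) + 8) - 8 = -6] add 8: x sits inside (… - 8), so sub: ((-x) - 6) + 8 = 2.
Step 4. [((-x) - 6) + 8 = 2] 8 comes off first (subtract 8) ⇒ sub: (-x) - 6 = -6.
Step 5. [(-x) - 6 = -6] the outer -6 inverts by adding 6, so sub: -x = 0.
Step 6. [-x = 0] leading − — multiply by −1 ⇒ neg: x = 0.

Answer: x ∈ {0}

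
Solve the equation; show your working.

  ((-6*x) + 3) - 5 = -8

Step 1. [((-6*x) + 3) - 5 = -8] the outer -5 inverts by adding 5, so sub: (-6*x) + 3 = -3.
Step 2. [(-6*x) + 3 = -3] the outer +3 inverts by subtracting 3. So sub: -6*x = -6.
Step 3. [-6*x = -6] leading coefficient -6: divide by -6 ⇒ div: x = 1.

Answer: x ∈ {1}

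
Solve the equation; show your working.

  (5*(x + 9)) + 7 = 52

Step 1. [(5*(x + 9)) + 7 = 52] the outer +7 inverts by subtracting 7 ⇒ sub: 5*(x + 9) = 45.
Step 2. [5*(x + 9) = 45] 5·(inner) — divide through by 5, so div: x + 9 = 9.
Step 3. [x + 9 = 9] 9 comes off first (subtract 9), so sub: x = 0.

Answer: x ∈ {0}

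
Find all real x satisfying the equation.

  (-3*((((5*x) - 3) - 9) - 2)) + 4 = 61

Step 1. [(-3*((((5*x) - 3) - 9) - 2)) + 4 = 61] peel the +4: subtract 4 from each side, so sub: -3*((((5*x) - 3) - 9) - 2) = 57.
Step 2. [-3*((((5*x) - 3) - 9) - 2) = 57] LHS = -3·(…); ÷-3 both sides. So div: (((5*x) - 3) - 9) - 2 = -19.
Step 3. [(((5*x) - 3) - 9) - 2 = -19] the outer -2 inverts by adding 2, so sub: ((5*x) - 3) - 9 = -17.
Step 4. [((5*x) - 3) - 9 = -17] -9 is outermost — add 9 both sides ⇒ sub: (5*x) - 3 = -8.
Step 5. [(5*x) - 3 = -8] -3 is outermost — add 3 both sides. So sub: 5*x = -5.
Step 6. [5*x = -5] 5 out front; divide by 5. So div: x = -1.

Answer: x ∈ {-1}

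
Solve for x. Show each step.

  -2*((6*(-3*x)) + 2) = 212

Step 1. [-2*((6*(-3*x)) + 2) = 212] -2·(inner) — divide through by -2, so div: (6*(-3*x)) + 2 = -106.
Step 2. [(6*(-3*x)) + 2 = -106] peel the +2: subtract 2 from each side, so sub: 6*(-3*x) = -108.
Step 3. [6*(-3*x) = -108] divide by the outer 6. So div: -3*x = -18.
Step 4. [-3*x = -18] leading coefficient -3: divide by -3 ⇒ div: x = 6.

Answer: x ∈ {6}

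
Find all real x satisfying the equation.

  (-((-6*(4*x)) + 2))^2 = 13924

Step 1. [(-((-6*(4*x)) + 2))^2 = 13924] √ both sides: 13924 ≥ 0 gives two branches ⇒ sqrt: -((-6*(4*x)) + 2) = 118 or -118.
Step 2. [-((-6*(4*x)) + 2) = 118 or -118] LHS negated; negate both sides. So neg: (-6*(4*x)) + 2 = -118 or 118.
Step 3. [(-6*(4*x)) + 2 = -118 or 118] 2 comes off first (subtract 2). So sub: -6*(4*x) = -120 or 116.
Step 4. [-6*(4*x) = -120 or 116] -6·(inner) — divide through by -6. So div: 4*x = 20 or -58/3.
Step 5. [4*x = 20 or -58/3] 4·(inner) — divide through by 4, so div: x = 5 or -29/6.

Answer: x ∈ {-29/6, 5}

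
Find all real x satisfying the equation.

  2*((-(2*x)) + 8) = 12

Step 1. [2*((-(2*x)) + 8) = 12] 2·(inner) — divide through by 2 ⇒ div: (-(2*x)) + 8 = 6.
Step 2. [(-(2*x)) + 8 = 6] 8 comes off first (subtract 8). So sub: -(2*x) = -2.
Step 3. [-(2*x) = -2] leading − — multiply by −1. So neg: 2*x = 2.
Step 4. [2*x = 2] 2·(inner) — divide through by 2 ⇒ div: x = 1.

Answer: x ∈ {1}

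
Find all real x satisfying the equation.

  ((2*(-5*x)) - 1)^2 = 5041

Step 1. [((2*(-5*x)) - 1)^2 = 5041] LHS squared, RHS 5041 ≥ 0: apply √ (±). So sqrt: (2*(-5*x)) - 1 = 71 or -71.
Step 2. [(2*(-5*x)) - 1 = 71 or -71] add 1: x sits inside (… - 1) ⇒ sub: 2*(-5*x) = 72 or -70.
Step 3. [2*(-5*x) = 72 or -70] 2·(inner) — divide through by 2, so div: -5*x = 36 or -35.
Step 4. [-5*x = 36 or -35] -5·(inner) — divide through by -5, so div: x = -36/5 or 7.

Answer: x ∈ {-36/5, 7}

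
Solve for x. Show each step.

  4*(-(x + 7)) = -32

Step 1. [4*(-(x + 7)) = -32] 4 out front; divide by 4. So div: -(x + 7) = -8.
Step 2. [-(x + 7) = -8] LHS negated; negate both sides, so neg: x + 7 = 8.
Step 3. [x + 7 = 8] +7 is outermost — subtract 7 both sides, so sub: x = 1.

Answer: x ∈ {1}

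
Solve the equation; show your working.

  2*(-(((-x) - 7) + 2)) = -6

Step 1. [2*(-(((-x) - 7) + 2)) = -6] LHS = 2·(…); ÷2 both sides ⇒ div: -(((-x) - 7) + 2) = -3.
Step 2. [-(((-x) - 7) + 2) = -3] flip signs both sides, so neg: ((-x) - 7) + 2 = 3.
Step 3. [((-x) - 7) + 2 = 3] the outer +2 inverts by subtracting 2. So sub: (-x) - 7 = 1.
Step 4. [(-x) - 7 = 1] -7 is outermost — add 7 both sides, so sub: -x = 8.
Step 5. [-x = 8] leading − — multiply by −1, so neg: x = -8.

Answer: x ∈ {-8}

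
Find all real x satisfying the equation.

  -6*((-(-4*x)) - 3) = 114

Step 1. [-6*((-(-4*x)) - 3) = 114] leading coefficient -6: divide by -6, so div: (-(-4*x)) - 3 = -19.
Step 2. [(-(-4*x)) - 3 = -19] the outer -3 inverts by adding 3, so sub: -(-4*x) = -16.
Step 3. [-(-4*x) = -16] LHS negated; negate both sides, so neg: -4*x = 16.
Step 4. [-4*x = 16] leading coefficient -4: divide by -4. So div: x = -4.

Answer: x ∈ {-4}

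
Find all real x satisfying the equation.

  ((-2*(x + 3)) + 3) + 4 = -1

Step 1. [((-2*(x + 3)) + 3) + 4 = -1] the outer +4 inverts by subtracting 4, so sub: (-2*(x + 3)) + 3 = -5.
Step 2. [(-2*(x + 3)) + 3 = -5] the outer +3 inverts by subtracting 3 ⇒ sub: -2*(x + 3) = -8.
Step 3. [-2*(x + 3) = -8] leading coefficient -2: divide by -2, so div: x + 3 = 4.
Step 4. [x + 3 = 4] 3 comes off first (subtract 3), so sub: x = 1.

Answer: x ∈ {1}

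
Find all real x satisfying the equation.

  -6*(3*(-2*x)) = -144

Step 1. [-6*(3*(-2*x)) = -144] -6·(inner) — divide through by -6. So div: 3*(-2*x) = 24.
Step 2. [3*(-2*x) = 24] leading coefficient 3: divide by 3. So div: -2*x = 8.
Step 3. [-2*x = 8] -2 out front; divide by -2, so div: x = -4.

Answer: x ∈ {-4}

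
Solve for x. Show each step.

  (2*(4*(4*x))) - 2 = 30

Step 1. [(2*(4*(4*x))) - 2 = 30] add 2: x sits inside (… - 2), so sub: 2*(4*(4*x)) = 32.
Step 2. [2*(4*(4*x)) = 32] 2 out front; divide by 2 ⇒ div: 4*(4*x) = 16.
Step 3. [4*(4*x) = 16] leading coefficient 4: divide by 4. So div: 4*x = 4.
Step 4. [4*x = 4] divide by the outer 4 ⇒ div: x = 1.

Answer: x ∈ {1}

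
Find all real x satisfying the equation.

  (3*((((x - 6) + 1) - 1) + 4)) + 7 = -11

Step 1. [(3*((((x - 6) + 1) - 1) + 4)) + 7 = -11] +7 is outermost — subtract 7 both sides ⇒ sub: 3*((((x - 6) + 1) - 1) + 4) = -18.
Step 2. [3*((((x - 6) + 1) - 1) + 4) = -18] leading coefficient 3: divide by 3 ⇒ div: (((x - 6) + 1) - 1) + 4 = -6.
Step 3. [(((x - 6) + 1) - 1) + 4 = -6] the outer +4 inverts by subtracting 4, so sub: ((x - 6) + 1) - 1 = -10.
Step 4. [((x - 6) + 1) - 1 = -10] add 1: x sits inside (… - 1). So sub: (x - 6) + 1 = -9.
Step 5. [(x - 6) + 1 = -9] +1 is outermost — subtract 1 both sides ⇒ sub: x - 6 = -10.
Step 6. [x - 6 = -10] peel the -6: add 6 from each side ⇒ sub: x = -4.

Answer: x ∈ {-4}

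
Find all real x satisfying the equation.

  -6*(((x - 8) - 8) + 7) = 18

Step 1. [-6*(((x - 8) - 8) + 7) = 18] -6 out front; divide by -6, so div: ((x - 8) - 8) + 7 = -3.
Step 2. [((x - 8) - 8) + 7 = -3] 7 comes off first (subtract 7). So sub: (x - 8) - 8 = -10.
Step 3. [(x - 8) - 8 = -10] -8 is outermost — add 8 both sides ⇒ sub: x - 8 = -2.
Step 4. [x - 8 = -2] -8 is outermost — add 8 both sides ⇒ sub: x = 6.

Answer: x ∈ {6}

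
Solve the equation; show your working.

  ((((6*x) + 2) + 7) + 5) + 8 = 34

Step 1. [((((6*x) + 2) + 7) + 5) + 8 = 34] subtract 8: x sits inside (… + 8), so sub: (((6*x) + 2) + 7) + 5 = 26.
Step 2. [(((6*x) + 2) + 7) + 5 = 26] peel the +5: subtract 5 from each side, so sub: ((6*x) + 2) + 7 = 21.
Step 3. [((6*x) + 2) + 7 = 21] subtract 7: x sits inside (… + 7). So sub: (6*x) + 2 = 14.
Step 4. [(6*x) + 2 = 14] subtract 2: x sits inside (… + 2) ⇒ sub: 6*x = 12.
Step 5. [6*x = 12] leading coefficient 6: divide by 6, so div: x = 2.

Answer: x ∈ {2}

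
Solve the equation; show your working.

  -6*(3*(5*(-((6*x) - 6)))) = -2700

Step 1. [-6*(3*(5*(-((6*x) - 6)))) = -2700] -6·(inner) — divide through by -6 ⇒ div: 3*(5*(-((6*x) - 6))) = 450.
Step 2. [3*(5*(-((6*x) - 6))) = 450] 3·(inner) — divide through by 3. So div: 5*(-((6*x) - 6)) = 150.
Step 3. [5*(-((6*x) - 6)) = 150] leading coefficient 5: divide by 5 ⇒ div: -((6*x) - 6) = 30.
Step 4. [-((6*x) - 6) = 30] flip signs both sides. So neg: (6*x) - 6 = -30.
Step 5. [(6*x) - 6 = -30] peel the -6: add 6 from each side ⇒ sub: 6*x = -24.
Step 6. [6*x = -24] divide by the outer 6 ⇒ div: x = -4.

Answer: x ∈ {-4}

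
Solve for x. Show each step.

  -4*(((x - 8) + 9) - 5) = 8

Step 1. [-4*(((x - 8) + 9) - 5) = 8] leading coefficient -4: divide by -4, so div: ((x - 8) + 9) - 5 = -2.
Step 2. [((x - 8) + 9) - 5 = -2] peel the -5: add 5 from each side ⇒ sub: (x - 8) + 9 = 3.
Step 3. [(x - 8) + 9 = 3] subtract 9: x sits inside (… + 9). So sub: x - 8 = -6.
Step 4. [x - 8 = -6] peel the -8: add 8 from each side ⇒ sub: x = 2.

Answer: x ∈ {2}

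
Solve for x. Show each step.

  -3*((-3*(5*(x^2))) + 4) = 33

Step 1. [-3*((-3*(5*(x^2))) + 4) = 33] divide by the outer -3 ⇒ div: (-3*(5*(x^2))) + 4 = -11.
Step 2. [(-3*(5*(x^2))) + 4 = -11] subtract 4: x sits inside (… + 4) ⇒ sub: -3*(5*(x^2)) = -15.
Step 3. [-3*(5*(x^2)) = -15] leading coefficient -3: divide by -3. So div: 5*(x^2) = 5.
Step 4. [5*(x^2) = 5] LHS = 5·(…); ÷5 both sides ⇒ div: x^2 = 1.
Step 5. [x^2 = 1] √ both sides: 1 ≥ 0 gives two branches, so sqrt: x = 1 or -1.

Answer: x ∈ {-1, 1}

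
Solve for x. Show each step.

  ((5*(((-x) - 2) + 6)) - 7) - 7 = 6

Step 1. [((5*(((-x) - 2) + 6)) - 7) - 7 = 6] peel the -7: add 7 from each side ⇒ sub: (5*(((-x) - 2) + 6)) - 7 = 13.
Step 2. [(5*(((-x) - 2) + 6)) - 7 = 13] the outer -7 inverts by adding 7, so sub: 5*(((-x) - 2) + 6) = 20.
Step 3. [5*(((-x) - 2) + 6) = 20] LHS = 5·(…); ÷5 both sides, so div: ((-x) - 2) + 6 = 4.
Step 4. [((-x) - 2) + 6 = 4] +6 is outermost — subtract 6 both sides, so sub: (-x) - 2 = -2.
Step 5. [(-x) - 2 = -2] 2 comes off first (add 2) ⇒ sub: -x = 0.
Step 6. [-x = 0] leading − — multiply by −1. So neg: x = 0.

Answer: x ∈ {0}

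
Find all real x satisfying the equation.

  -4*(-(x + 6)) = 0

Step 1. [-4*(-(x + 6)) = 0] -4·(inner) — divide through by -4, so div: -(x + 6) = 0.
Step 2. [-(x + 6) = 0] flip signs both sides ⇒ neg: x + 6 = 0.
Step 3. [x + 6 = 0] subtract 6: x sits inside (… + 6) ⇒ sub: x = -6.

Answer: x ∈ {-6}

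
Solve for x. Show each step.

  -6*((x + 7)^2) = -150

Step 1. [-6*((x + 7)^2) = -150] -6 out front; divide by -6. So div: (x + 7)^2 = 25.
Step 2. [(x + 7)^2 = 25] 25 ≥ 0, LHS is (·)² — take ±√ ⇒ sqrt: x + 7 = 5 or -5.
Step 3. [x + 7 = 5 or -5] peel the +7: subtract 7 from each side. So sub: x = -2 or -12.

Answer: x ∈ {-12, -2}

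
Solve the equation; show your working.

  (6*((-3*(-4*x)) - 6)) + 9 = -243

Step 1. [(6*((-3*(-4*x)) - 6)) + 9 = -243] peel the +9: subtract 9 from each side, so sub: 6*((-3*(-4*x)) - 6) = -252.
Step 2. [6*((-3*(-4*x)) - 6) = -252] 6 out front; divide by 6, so div: (-3*(-4*x)) - 6 = -42.
Step 3. [(-3*(-4*x)) - 6 = -42] -3 | LHS and -3 | -42: pull -3 out, so factor: (-4*x) + 2 = 14.
Step 4. [(-4*x) + 2 = 14] peel the +2: subtract 2 from each side, so sub: -4*x = 12.
Step 5. [-4*x = 12] -4 out front; divide by -4, so div: x = -3.

Answer: x ∈ {-3}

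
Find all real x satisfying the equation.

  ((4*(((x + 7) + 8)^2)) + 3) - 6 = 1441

Step 1. [((4*(((x + 7) + 8)^2)) + 3) - 6 = 1441] 6 comes off first (add 6) ⇒ sub: (4*(((x + 7) + 8)^2)) + 3 = 1447.
Step 2. [(4*(((x + 7) + 8)^2)) + 3 = 1447] peel the +3: subtract 3 from each side. So sub: 4*(((x + 7) + 8)^2) = 1444.
Step 3. [4*(((x + 7) + 8)^2) = 1444] divide by the outer 4, so div: ((x + 7) + 8)^2 = 361.
Step 4. [((x + 7) + 8)^2 = 361] LHS squared, RHS 361 ≥ 0: apply √ (±). So sqrt: (x + 7) + 8 = 19 or -19.
Step 5. [(x + 7) + 8 = 19 or -19] peel the +8: subtract 8 from each side, so sub: x + 7 = 11 or -27.
Step 6. [x + 7 = 11 or -27] 7 comes off first (subtract 7), so sub: x = 4 or -34.

Answer: x ∈ {-34, 4}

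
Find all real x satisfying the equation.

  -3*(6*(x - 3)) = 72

Step 1. [-3*(6*(x - 3)) = 72] leading coefficient -3: divide by -3. So div: 6*(x - 3) = -24.
Step 2. [6*(x - 3) = -24] LHS = 6·(…); ÷6 both sides. So div: x - 3 = -4.
Step 3. [x - 3 = -4] peel the -3: add 3 from each side ⇒ sub: x = -1.

Answer: x ∈ {-1}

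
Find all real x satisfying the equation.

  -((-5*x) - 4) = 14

Step 1. [-((-5*x) - 4) = 14] leading − — multiply by −1, so neg: (-5*x) - 4 = -14.
Step 2. [(-5*x) - 4 = -14] the outer -4 inverts by adding 4, so sub: -5*x = -10.
Step 3. [-5*x = -10] -5 out front; divide by -5 ⇒ div: x = 2.

Answer: x ∈ {2}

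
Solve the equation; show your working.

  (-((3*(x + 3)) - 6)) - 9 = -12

Step 1. [(-((3*(x + 3)) - 6)) - 9 = -12] add 9: x sits inside (… - 9), so sub: -((3*(x + 3)) - 6) = -3.
Step 2. [-((3*(x + 3)) - 6) = -3] leading − — multiply by −1 ⇒ neg: (3*(x + 3)) - 6 = 3.
Step 3. [(3*(x + 3)) - 6 = 3] 3 divides every term; factor it out, so factor: (x + 3) - 2 = 1.
Step 4. [(x + 3) - 2 = 1] -2 is outermost — add 2 both sides. So sub: x + 3 = 3.
Step 5. [x + 3 = 3] subtract 3: x sits inside (… + 3) ⇒ sub: x = 0.

Answer: x ∈ {0}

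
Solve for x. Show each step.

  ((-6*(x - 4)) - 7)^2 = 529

Step 1. [((-6*(x - 4)) - 7)^2 = 529] √ both sides: 529 ≥ 0 gives two branches, so sqrt: (-6*(x - 4)) - 7 = 23 or -23.
Step 2. [(-6*(x - 4)) - 7 = 23 or -23] 7 comes off first (add 7), so sub: -6*(x - 4) = 30 or -16.
Step 3. [-6*(x - 4) = 30 or -16] leading coefficient -6: divide by -6 ⇒ div: x - 4 = -5 or 8/3.
Step 4. [x - 4 = -5 or 8/3] add 4: x sits inside (… - 4), so sub: x = -1 or 20/3.

Answer: x ∈ {-1, 20/3}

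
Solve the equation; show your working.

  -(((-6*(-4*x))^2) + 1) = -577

Step 1. [-(((-6*(-4*x))^2) + 1) = -577] leading − — multiply by −1 ⇒ neg: ((-6*(-4*x))^2) + 1 = 577.
Step 2. [((-6*(-4*x))^2) + 1 = 577] peel the +1: subtract 1 from each side ⇒ sub: (-6*(-4*x))^2 = 576.
Step 3. [(-6*(-4*x))^2 = 576] √ both sides: 576 ≥ 0 gives two branches. So sqrt: -6*(-4*x) = 24 or -24.
Step 4. [-6*(-4*x) = 24 or -24] leading coefficient -6: divide by -6, so div: -4*x = -4 or 4.
Step 5. [-4*x = -4 or 4] divide by the outer -4, so div: x = 1 or -1.

Answer: x ∈ {-1, 1}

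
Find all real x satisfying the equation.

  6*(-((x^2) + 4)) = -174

Step 1. [6*(-((x^2) + 4)) = -174] 6 out front; divide by 6 ⇒ div: -((x^2) + 4) = -29.
Step 2. [-((x^2) + 4) = -29] flip signs both sides, so neg: (x^2) + 4 = 29.
Step 3. [(x^2) + 4 = 29] 4 comes off first (subtract 4). So sub: x^2 = 25.
Step 4. [x^2 = 25] √ both sides: 25 ≥ 0 gives two branches, so sqrt: x = 5 or -5.

Answer: x ∈ {-5, 5}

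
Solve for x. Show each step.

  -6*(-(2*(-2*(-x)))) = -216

Step 1. [-6*(-(2*(-2*(-x)))) = -216] -6·(inner) — divide through by -6 ⇒ div: -(2*(-2*(-x))) = 36.
Step 2. [-(2*(-2*(-x))) = 36] leading − — multiply by −1. So neg: 2*(-2*(-x)) = -36.
Step 3. [2*(-2*(-x)) = -36] divide by the outer 2, so div: -2*(-x) = -18.
Step 4. [-2*(-x) = -18] divide by the outer -2, so div: -x = 9.
Step 5. [-x = 9] leading − — multiply by −1 ⇒ neg: x = -9.

Answer: x ∈ {-9}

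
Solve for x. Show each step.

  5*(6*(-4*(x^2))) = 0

Step 1. [5*(6*(-4*(x^2))) = 0] 5 out front; divide by 5, so div: 6*(-4*(x^2)) = 0.
Step 2. [6*(-4*(x^2)) = 0] LHS = 6·(…); ÷6 both sides, so div: -4*(x^2) = 0.
Step 3. [-4*(x^2) = 0] divide by the outer -4, so div: x^2 = 0.
Step 4. [x^2 = 0] LHS squared, RHS 0 ≥ 0: apply √ (±), so sqrt: x = 0.

Answer: x ∈ {0}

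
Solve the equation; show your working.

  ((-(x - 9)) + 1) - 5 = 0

Step 1. [((-(x - 9)) + 1) - 5 = 0] add 5: x sits inside (… - 5), so sub: (-(x - 9)) + 1 = 5.
Step 2. [(-(x - 9)) + 1 = 5] peel the +1: subtract 1 from each side, so sub: -(x - 9) = 4.
Step 3. [-(x - 9) = 4] flip signs both sides. So neg: x - 9 = -4.
Step 4. [x - 9 = -4] 9 comes off first (add 9), so sub: x = 5.

Answer: x ∈ {5}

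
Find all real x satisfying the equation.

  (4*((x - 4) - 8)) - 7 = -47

Step 1. [(4*((x - 4) - 8)) - 7 = -47] 7 comes off first (add 7) ⇒ sub: 4*((x - 4) - 8) = -40.
Step 2. [4*((x - 4) - 8) = -40] 4 out front; divide by 4 ⇒ div: (x - 4) - 8 = -10.
Step 3. [(x - 4) - 8 = -10] the outer -8 inverts by adding 8 ⇒ sub: x - 4 = -2.
Step 4. [x - 4 = -2] peel the -4: add 4 from each side, so sub: x = 2.

Answer: x ∈ {2}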